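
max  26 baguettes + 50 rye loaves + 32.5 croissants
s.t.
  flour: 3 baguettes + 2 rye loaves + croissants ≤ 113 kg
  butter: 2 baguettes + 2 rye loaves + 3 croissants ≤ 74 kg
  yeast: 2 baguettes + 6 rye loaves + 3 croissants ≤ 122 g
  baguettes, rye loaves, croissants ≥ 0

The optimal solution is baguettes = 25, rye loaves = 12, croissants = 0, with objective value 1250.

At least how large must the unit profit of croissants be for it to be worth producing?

Binding: butter and yeast. Non-binding: flour (14 unused).
By complementary slackness, y = 0 for the non-binding constraint.
Dual feasibility on the basic columns requires 2·y_butter + 2·y_yeast = 26, 2·y_butter + 6·y_yeast = 50.
Solving: y_butter = 7, y_yeast = 6.
croissants enters the basis when its profit ≥ yᵀa₃ = 7·3 + 6·3 = 39.

39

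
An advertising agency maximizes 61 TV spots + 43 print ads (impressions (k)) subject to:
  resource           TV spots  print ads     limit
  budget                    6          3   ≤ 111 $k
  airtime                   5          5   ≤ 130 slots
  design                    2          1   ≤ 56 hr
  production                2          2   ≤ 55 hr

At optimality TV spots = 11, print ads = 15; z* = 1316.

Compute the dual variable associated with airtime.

Check each constraint at x*: budget 111/111 (tight); airtime 130/130 (tight); design 37/56 (slack 19); production 52/55 (slack 3).
Since design, production are not tight, their duals are 0.
From A_Bᵀ y = c: 6·y_budget + 5·y_airtime = 61; 3·y_budget + 5·y_airtime = 43.
Solving: y_budget = 6, y_airtime = 5.
Shadow price of airtime = 5.

5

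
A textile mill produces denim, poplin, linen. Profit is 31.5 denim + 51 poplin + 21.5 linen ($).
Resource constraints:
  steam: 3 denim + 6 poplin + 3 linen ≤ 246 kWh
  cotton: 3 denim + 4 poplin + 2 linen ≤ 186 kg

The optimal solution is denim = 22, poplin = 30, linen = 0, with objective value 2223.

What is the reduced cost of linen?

At the optimum: steam uses 246 of 246 (binding); cotton uses 186 of 186 (binding).
The binding rows give the dual system: 3·y_steam + 3·y_cotton = 31.5 and 6·y_steam + 4·y_cotton = 51.
This yields shadow prices y_steam = 4.5, y_cotton = 6.
Reduced cost of linen: c₃ − yᵀa₃ = 21.5 − (4.5·3 + 6·2) = 21.5 − 25.5 = -4.

-4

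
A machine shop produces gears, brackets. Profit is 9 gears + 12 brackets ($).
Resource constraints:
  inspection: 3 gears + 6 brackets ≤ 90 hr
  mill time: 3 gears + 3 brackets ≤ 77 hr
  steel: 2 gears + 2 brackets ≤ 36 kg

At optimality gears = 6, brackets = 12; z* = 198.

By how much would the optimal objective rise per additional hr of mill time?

Check each constraint at x*: inspection 90/90 (tight); mill time 54/77 (slack 23); steel 36/36 (tight).
By complementary slackness, y = 0 for the non-binding constraint.
From A_Bᵀ y = c: 3·y_inspection + 2·y_steel = 9; 6·y_inspection + 2·y_steel = 12.
Solving: y_inspection = 1, y_steel = 3.
Shadow price of mill time = 0.

0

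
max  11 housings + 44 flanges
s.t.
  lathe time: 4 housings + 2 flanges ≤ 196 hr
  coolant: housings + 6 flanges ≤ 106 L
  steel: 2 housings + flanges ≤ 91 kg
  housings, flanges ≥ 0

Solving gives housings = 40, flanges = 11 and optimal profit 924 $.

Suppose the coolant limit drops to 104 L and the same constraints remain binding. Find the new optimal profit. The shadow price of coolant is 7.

Δb = -2, so new z* = 924 + (7)·(-2) = 924 − 14 = 910.

910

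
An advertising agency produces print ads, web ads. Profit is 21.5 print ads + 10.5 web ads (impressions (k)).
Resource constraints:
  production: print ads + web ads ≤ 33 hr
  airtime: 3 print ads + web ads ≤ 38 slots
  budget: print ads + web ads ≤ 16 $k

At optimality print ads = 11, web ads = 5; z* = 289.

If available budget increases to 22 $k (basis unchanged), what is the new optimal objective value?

319

At the optimum: production uses 16 of 33 (slack = 17); airtime uses 38 of 38 (binding); budget uses 16 of 16 (binding).
By complementary slackness, y = 0 for the non-binding constraint.
The binding rows give the dual system: 3·y_airtime + 1·y_budget = 21.5 and 1·y_airtime + 1·y_budget = 10.5.
Solving: y_airtime = 5.5, y_budget = 5.
Δz = y_budget·Δb = 5 × (6) = 30, so new z* = 289 + 30 = 319.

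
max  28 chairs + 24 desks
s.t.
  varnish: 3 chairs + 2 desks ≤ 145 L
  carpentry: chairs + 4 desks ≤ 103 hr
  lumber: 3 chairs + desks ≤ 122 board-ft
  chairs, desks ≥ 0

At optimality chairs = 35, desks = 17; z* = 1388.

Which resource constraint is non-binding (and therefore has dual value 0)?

varnish

varnish: 139/145 (slack 6)
carpentry: 103/103 (binding)
lumber: 122/122 (binding)
By complementary slackness, a constraint with positive slack has shadow price 0 → varnish.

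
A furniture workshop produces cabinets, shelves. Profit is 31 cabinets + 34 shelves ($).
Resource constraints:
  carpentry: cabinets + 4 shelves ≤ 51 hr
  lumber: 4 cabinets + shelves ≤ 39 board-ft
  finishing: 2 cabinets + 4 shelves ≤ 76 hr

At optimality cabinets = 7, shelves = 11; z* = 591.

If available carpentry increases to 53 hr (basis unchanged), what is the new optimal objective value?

At the optimum: carpentry uses 51 of 51 (binding); lumber uses 39 of 39 (binding); finishing uses 58 of 76 (slack = 18).
Slack constraints have shadow price 0 (complementary slackness).
The binding rows give the dual system: 1·y_carpentry + 4·y_lumber = 31 and 4·y_carpentry + 1·y_lumber = 34.
→ y_carpentry = 7 and y_lumber = 6.
Δz = y_carpentry·Δb = 7 × (2) = 14, so new z* = 591 + 14 = 605.

605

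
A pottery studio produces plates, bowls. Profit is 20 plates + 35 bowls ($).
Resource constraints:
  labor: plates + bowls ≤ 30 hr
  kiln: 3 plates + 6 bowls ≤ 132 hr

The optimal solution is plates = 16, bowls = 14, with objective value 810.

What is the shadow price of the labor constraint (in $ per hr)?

At the optimum: labor uses 30 of 30 (binding); kiln uses 132 of 132 (binding).
The binding rows give the dual system: 1·y_labor + 3·y_kiln = 20 and 1·y_labor + 6·y_kiln = 35.
→ y_labor = 5 and y_kiln = 5.
Shadow price of labor = 5.

5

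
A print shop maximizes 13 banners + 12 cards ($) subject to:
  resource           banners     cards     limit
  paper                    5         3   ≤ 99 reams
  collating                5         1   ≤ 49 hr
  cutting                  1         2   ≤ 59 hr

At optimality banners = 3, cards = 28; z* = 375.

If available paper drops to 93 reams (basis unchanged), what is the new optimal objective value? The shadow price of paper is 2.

Δb = -6, so new z* = 375 + (2)·(-6) = 375 − 12 = 363.

363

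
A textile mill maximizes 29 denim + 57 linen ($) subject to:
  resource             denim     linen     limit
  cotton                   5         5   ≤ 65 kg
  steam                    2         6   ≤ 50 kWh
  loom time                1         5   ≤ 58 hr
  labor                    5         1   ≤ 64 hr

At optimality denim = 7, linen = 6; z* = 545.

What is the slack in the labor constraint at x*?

23

labor used = 5·7 + 1·6 = 41; slack = 64 − 41 = 23.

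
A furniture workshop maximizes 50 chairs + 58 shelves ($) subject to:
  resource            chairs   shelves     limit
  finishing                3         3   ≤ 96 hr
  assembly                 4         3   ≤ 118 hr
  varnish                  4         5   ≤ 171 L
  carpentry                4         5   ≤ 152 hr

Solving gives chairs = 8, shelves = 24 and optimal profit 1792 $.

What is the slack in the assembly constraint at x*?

14

assembly used = 4·8 + 3·24 = 104; slack = 118 − 104 = 14.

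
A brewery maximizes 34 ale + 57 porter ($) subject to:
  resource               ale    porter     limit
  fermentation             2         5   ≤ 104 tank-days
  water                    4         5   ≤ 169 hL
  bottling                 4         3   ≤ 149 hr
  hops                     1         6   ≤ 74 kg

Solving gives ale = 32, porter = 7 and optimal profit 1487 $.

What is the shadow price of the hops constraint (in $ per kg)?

6

At the optimum: fermentation uses 99 of 104 (slack = 5); water uses 163 of 169 (slack = 6); bottling uses 149 of 149 (binding); hops uses 74 of 74 (binding).
Since fermentation, water are not tight, their duals are 0.
Dual feasibility on the basic columns requires 4·y_bottling + 1·y_hops = 34, 3·y_bottling + 6·y_hops = 57.
Solving: y_bottling = 7, y_hops = 6.
Shadow price of hops = 6.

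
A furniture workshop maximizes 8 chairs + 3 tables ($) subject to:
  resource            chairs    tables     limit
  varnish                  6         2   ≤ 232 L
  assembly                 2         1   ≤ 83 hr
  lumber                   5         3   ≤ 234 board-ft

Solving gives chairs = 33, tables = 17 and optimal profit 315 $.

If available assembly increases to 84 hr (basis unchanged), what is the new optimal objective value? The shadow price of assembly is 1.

Δb = 1, so new z* = 315 + (1)·(1) = 315 + 1 = 316.

316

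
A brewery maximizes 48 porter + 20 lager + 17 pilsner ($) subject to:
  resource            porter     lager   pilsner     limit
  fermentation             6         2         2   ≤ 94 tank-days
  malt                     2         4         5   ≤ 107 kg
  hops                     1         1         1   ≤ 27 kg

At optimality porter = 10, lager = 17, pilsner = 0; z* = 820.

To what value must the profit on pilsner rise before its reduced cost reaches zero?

At the optimum: fermentation uses 94 of 94 (binding); malt uses 88 of 107 (slack = 19); hops uses 27 of 27 (binding).
Slack constraints have shadow price 0 (complementary slackness).
From A_Bᵀ y = c: 6·y_fermentation + 1·y_hops = 48; 2·y_fermentation + 1·y_hops = 20.
→ y_fermentation = 7 and y_hops = 6.
pilsner enters the basis when its profit ≥ yᵀa₃ = 7·2 + 6·1 = 20.

20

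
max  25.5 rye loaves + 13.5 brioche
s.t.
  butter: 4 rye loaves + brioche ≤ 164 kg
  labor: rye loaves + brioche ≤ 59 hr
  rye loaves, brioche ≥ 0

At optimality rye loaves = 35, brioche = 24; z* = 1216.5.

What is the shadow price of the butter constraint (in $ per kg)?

Both butter and labor are binding at x*.
Dual feasibility on the basic columns requires 4·y_butter + 1·y_labor = 25.5, 1·y_butter + 1·y_labor = 13.5.
Solving: y_butter = 4, y_labor = 9.5.
Shadow price of butter = 4.

4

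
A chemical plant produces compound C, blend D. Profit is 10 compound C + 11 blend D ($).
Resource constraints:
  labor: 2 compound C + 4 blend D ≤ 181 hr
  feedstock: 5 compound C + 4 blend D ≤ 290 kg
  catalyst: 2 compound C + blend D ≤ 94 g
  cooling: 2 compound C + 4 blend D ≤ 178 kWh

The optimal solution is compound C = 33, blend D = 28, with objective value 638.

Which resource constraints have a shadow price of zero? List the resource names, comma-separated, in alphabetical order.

labor: 178/181 (slack 3)
feedstock: 277/290 (slack 13)
catalyst: 94/94 (binding)
cooling: 178/178 (binding)
By complementary slackness, a constraint with positive slack has shadow price 0 → feedstock, labor.

feedstock, labor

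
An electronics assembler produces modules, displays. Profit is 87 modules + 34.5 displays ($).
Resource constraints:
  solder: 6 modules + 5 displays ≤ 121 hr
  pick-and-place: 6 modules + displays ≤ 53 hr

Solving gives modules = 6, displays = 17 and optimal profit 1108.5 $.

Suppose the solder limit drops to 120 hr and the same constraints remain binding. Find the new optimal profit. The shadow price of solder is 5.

Δb = -1, so new z* = 1108.5 + (5)·(-1) = 1108.5 − 5 = 1103.5.

1103.5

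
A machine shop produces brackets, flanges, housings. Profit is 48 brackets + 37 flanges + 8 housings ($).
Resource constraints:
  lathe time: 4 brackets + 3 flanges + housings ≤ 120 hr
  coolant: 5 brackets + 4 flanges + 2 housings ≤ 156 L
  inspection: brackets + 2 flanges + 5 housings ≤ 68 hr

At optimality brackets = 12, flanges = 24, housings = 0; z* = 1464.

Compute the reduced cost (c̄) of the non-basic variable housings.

-7

Binding: lathe time and coolant. Non-binding: inspection (8 unused).
By complementary slackness, y = 0 for the non-binding constraint.
The binding rows give the dual system: 4·y_lathe time + 5·y_coolant = 48 and 3·y_lathe time + 4·y_coolant = 37.
Solving: y_lathe time = 7, y_coolant = 4.
Reduced cost of housings: c₃ − yᵀa₃ = 8 − (7·1 + 4·2) = 8 − 15 = -7.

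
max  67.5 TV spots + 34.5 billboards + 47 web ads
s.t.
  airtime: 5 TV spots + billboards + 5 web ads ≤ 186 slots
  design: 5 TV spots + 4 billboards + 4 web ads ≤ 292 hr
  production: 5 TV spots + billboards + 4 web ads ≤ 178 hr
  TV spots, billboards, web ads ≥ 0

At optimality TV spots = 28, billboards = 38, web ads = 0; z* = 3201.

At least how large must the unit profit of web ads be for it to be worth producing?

At the optimum: airtime uses 178 of 186 (slack = 8); design uses 292 of 292 (binding); production uses 178 of 178 (binding).
By complementary slackness, y = 0 for the non-binding constraint.
From A_Bᵀ y = c: 5·y_design + 5·y_production = 67.5; 4·y_design + 1·y_production = 34.5.
This yields shadow prices y_design = 7, y_production = 6.5.
web ads enters the basis when its profit ≥ yᵀa₃ = 7·4 + 6.5·4 = 54.

54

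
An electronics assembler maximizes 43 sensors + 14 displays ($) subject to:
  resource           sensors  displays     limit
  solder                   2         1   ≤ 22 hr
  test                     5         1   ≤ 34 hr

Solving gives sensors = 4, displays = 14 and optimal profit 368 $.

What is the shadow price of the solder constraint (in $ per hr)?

9

Both solder and test are binding at x*.
The binding rows give the dual system: 2·y_solder + 5·y_test = 43 and 1·y_solder + 1·y_test = 14.
This yields shadow prices y_solder = 9, y_test = 5.
Shadow price of solder = 9.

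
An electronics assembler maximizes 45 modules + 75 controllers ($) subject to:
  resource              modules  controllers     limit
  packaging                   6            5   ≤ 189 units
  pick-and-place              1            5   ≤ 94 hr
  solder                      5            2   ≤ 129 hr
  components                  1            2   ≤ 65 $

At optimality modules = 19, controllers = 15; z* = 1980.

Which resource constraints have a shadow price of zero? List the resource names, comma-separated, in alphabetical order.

components, solder

packaging: 189/189 (binding)
pick-and-place: 94/94 (binding)
solder: 125/129 (slack 4)
components: 49/65 (slack 16)
By complementary slackness, a constraint with positive slack has shadow price 0 → components, solder.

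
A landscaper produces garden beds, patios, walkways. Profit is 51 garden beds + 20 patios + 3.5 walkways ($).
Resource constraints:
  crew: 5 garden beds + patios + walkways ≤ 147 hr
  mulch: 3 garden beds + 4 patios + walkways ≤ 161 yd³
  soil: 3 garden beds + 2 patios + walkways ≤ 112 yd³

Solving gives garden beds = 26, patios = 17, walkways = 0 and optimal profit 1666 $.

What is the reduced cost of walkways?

Binding: crew and soil. Non-binding: mulch (15 unused).
Since mulch is not tight, its dual is 0.
The binding rows give the dual system: 5·y_crew + 3·y_soil = 51 and 1·y_crew + 2·y_soil = 20.
Solving: y_crew = 6, y_soil = 7.
Reduced cost of walkways: c₃ − yᵀa₃ = 3.5 − (6·1 + 7·1) = 3.5 − 13 = -9.5.

-9.5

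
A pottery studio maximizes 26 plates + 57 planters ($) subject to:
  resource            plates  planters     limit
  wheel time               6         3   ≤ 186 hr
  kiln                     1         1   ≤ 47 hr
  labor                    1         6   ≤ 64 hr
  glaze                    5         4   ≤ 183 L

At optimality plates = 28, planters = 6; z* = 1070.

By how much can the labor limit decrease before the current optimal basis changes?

Binding constraints: wheel time, labor. The basis is B = [[6,3],[1,6]] with det 33.
Per unit decrease in labor, x* moves by d = (0.0909, -0.1818).
The basis stays optimal until planters reaches 0; allowable decrease = 33 hr.

33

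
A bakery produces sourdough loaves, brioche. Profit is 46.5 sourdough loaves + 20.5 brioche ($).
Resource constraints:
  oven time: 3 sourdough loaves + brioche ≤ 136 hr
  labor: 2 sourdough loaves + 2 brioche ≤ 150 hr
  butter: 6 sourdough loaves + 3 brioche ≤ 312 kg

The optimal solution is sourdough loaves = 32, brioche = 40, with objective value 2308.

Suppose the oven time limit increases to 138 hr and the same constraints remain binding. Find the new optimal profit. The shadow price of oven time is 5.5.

2319

Δb = 2, so new z* = 2308 + (5.5)·(2) = 2308 + 11 = 2319.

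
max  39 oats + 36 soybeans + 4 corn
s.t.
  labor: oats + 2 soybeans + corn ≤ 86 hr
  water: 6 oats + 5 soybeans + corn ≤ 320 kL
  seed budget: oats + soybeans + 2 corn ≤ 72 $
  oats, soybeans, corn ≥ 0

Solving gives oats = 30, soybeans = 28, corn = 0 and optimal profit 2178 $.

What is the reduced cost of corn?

-5

Check each constraint at x*: labor 86/86 (tight); water 320/320 (tight); seed budget 58/72 (slack 14).
Slack constraints have shadow price 0 (complementary slackness).
Dual feasibility on the basic columns requires 1·y_labor + 6·y_water = 39, 2·y_labor + 5·y_water = 36.
This yields shadow prices y_labor = 3, y_water = 6.
Reduced cost of corn: c₃ − yᵀa₃ = 4 − (3·1 + 6·1) = 4 − 9 = -5.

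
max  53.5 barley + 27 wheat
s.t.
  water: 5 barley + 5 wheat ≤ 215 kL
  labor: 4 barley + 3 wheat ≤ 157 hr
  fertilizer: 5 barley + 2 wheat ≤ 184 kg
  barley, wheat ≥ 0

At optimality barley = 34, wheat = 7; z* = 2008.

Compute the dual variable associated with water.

0

At the optimum: water uses 205 of 215 (slack = 10); labor uses 157 of 157 (binding); fertilizer uses 184 of 184 (binding).
Slack constraints have shadow price 0 (complementary slackness).
The binding rows give the dual system: 4·y_labor + 5·y_fertilizer = 53.5 and 3·y_labor + 2·y_fertilizer = 27.
Solving: y_labor = 4, y_fertilizer = 7.5.
Shadow price of water = 0.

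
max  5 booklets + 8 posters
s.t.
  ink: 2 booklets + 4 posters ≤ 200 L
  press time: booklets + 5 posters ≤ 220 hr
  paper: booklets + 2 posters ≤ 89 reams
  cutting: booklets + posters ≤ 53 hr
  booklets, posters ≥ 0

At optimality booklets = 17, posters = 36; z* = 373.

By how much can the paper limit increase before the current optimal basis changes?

5.75

Binding constraints: paper, cutting. The basis is B = [[1,2],[1,1]] with det -1.
Per unit increase in paper, x* moves by d = (-1, 1).
The basis stays optimal until press time becomes binding; allowable increase = 5.75 reams.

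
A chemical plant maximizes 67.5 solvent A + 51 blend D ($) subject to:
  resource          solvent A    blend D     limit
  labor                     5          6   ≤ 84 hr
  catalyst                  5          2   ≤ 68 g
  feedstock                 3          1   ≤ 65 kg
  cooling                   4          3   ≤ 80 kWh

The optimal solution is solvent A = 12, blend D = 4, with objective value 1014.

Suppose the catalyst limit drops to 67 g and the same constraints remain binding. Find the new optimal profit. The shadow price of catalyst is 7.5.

Δb = -1, so new z* = 1014 + (7.5)·(-1) = 1014 − 7.5 = 1006.5.

1006.5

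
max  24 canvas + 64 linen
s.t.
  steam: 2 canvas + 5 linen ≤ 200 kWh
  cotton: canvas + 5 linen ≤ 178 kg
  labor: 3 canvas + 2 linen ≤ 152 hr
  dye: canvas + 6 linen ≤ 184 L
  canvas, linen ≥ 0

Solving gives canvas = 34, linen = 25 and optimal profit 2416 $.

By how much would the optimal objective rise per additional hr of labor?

Check each constraint at x*: steam 193/200 (slack 7); cotton 159/178 (slack 19); labor 152/152 (tight); dye 184/184 (tight).
Since steam, cotton are not tight, their duals are 0.
Dual feasibility on the basic columns requires 3·y_labor + 1·y_dye = 24, 2·y_labor + 6·y_dye = 64.
This yields shadow prices y_labor = 5, y_dye = 9.
Shadow price of labor = 5.

5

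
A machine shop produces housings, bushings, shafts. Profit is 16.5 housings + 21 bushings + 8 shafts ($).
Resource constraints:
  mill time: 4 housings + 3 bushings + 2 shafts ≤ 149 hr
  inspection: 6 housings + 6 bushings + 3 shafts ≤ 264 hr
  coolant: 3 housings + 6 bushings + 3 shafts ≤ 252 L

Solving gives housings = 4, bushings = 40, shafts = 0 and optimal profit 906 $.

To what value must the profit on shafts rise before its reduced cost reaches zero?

Binding: inspection and coolant. Non-binding: mill time (13 unused).
Since mill time is not tight, its dual is 0.
The binding rows give the dual system: 6·y_inspection + 3·y_coolant = 16.5 and 6·y_inspection + 6·y_coolant = 21.
Solving: y_inspection = 2, y_coolant = 1.5.
shafts enters the basis when its profit ≥ yᵀa₃ = 2·3 + 1.5·3 = 10.5.

10.5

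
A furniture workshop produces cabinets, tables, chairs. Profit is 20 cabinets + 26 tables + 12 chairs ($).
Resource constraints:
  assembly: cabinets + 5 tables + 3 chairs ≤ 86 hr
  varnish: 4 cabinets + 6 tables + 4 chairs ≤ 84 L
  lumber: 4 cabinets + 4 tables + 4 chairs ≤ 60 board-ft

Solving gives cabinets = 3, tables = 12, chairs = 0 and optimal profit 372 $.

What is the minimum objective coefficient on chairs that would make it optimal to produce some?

20

Check each constraint at x*: assembly 63/86 (slack 23); varnish 84/84 (tight); lumber 60/60 (tight).
Slack constraints have shadow price 0 (complementary slackness).
From A_Bᵀ y = c: 4·y_varnish + 4·y_lumber = 20; 6·y_varnish + 4·y_lumber = 26.
Solving: y_varnish = 3, y_lumber = 2.
chairs enters the basis when its profit ≥ yᵀa₃ = 3·4 + 2·4 = 20.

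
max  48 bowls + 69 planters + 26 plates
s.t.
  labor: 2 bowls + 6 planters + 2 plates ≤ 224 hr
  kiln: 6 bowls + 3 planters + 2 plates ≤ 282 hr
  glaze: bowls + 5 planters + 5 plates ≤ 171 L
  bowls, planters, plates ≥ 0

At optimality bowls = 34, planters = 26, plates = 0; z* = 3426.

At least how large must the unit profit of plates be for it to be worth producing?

At the optimum: labor uses 224 of 224 (binding); kiln uses 282 of 282 (binding); glaze uses 164 of 171 (slack = 7).
Slack constraints have shadow price 0 (complementary slackness).
From A_Bᵀ y = c: 2·y_labor + 6·y_kiln = 48; 6·y_labor + 3·y_kiln = 69.
→ y_labor = 9 and y_kiln = 5.
plates enters the basis when its profit ≥ yᵀa₃ = 9·2 + 5·2 = 28.

28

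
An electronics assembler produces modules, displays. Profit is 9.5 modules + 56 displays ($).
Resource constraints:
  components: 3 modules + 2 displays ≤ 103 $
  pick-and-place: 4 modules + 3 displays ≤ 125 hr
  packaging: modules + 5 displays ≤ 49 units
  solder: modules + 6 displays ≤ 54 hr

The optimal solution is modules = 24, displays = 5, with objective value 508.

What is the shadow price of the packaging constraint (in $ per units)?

Binding: packaging and solder. Non-binding: components (21 unused), pick-and-place (14 unused).
Slack constraints have shadow price 0 (complementary slackness).
The binding rows give the dual system: 1·y_packaging + 1·y_solder = 9.5 and 5·y_packaging + 6·y_solder = 56.
→ y_packaging = 1 and y_solder = 8.5.
Shadow price of packaging = 1.

1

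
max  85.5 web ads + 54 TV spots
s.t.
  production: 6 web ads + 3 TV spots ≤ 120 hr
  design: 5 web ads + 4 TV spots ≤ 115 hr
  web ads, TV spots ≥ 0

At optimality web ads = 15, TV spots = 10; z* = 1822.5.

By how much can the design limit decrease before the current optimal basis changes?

Binding constraints: production, design. The basis is B = [[6,3],[5,4]] with det 9.
Per unit decrease in design, x* moves by d = (0.3333, -0.6667).
The basis stays optimal until TV spots reaches 0; allowable decrease = 15 hr.

15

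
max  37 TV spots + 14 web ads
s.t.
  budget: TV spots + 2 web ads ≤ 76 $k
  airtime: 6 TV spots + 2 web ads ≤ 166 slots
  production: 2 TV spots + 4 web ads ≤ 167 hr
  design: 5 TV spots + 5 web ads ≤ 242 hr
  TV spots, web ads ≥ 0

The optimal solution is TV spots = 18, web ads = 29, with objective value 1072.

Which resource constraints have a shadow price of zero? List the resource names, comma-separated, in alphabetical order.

budget: 76/76 (binding)
airtime: 166/166 (binding)
production: 152/167 (slack 15)
design: 235/242 (slack 7)
By complementary slackness, a constraint with positive slack has shadow price 0 → design, production.

design, production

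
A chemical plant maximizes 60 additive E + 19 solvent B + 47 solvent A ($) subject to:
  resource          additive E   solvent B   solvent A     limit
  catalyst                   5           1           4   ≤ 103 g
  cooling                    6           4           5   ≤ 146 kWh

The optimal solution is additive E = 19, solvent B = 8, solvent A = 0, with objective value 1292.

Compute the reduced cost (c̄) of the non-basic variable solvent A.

-1.5

At the optimum: catalyst uses 103 of 103 (binding); cooling uses 146 of 146 (binding).
Dual feasibility on the basic columns requires 5·y_catalyst + 6·y_cooling = 60, 1·y_catalyst + 4·y_cooling = 19.
This yields shadow prices y_catalyst = 9, y_cooling = 2.5.
Reduced cost of solvent A: c₃ − yᵀa₃ = 47 − (9·4 + 2.5·5) = 47 − 48.5 = -1.5.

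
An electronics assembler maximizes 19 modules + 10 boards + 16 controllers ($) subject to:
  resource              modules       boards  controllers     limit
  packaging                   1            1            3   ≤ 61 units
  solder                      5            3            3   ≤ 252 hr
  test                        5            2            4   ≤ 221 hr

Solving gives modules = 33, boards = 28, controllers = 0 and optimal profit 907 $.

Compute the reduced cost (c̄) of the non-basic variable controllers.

Check each constraint at x*: packaging 61/61 (tight); solder 249/252 (slack 3); test 221/221 (tight).
Since solder is not tight, its dual is 0.
Dual feasibility on the basic columns requires 1·y_packaging + 5·y_test = 19, 1·y_packaging + 2·y_test = 10.
Solving: y_packaging = 4, y_test = 3.
Reduced cost of controllers: c₃ − yᵀa₃ = 16 − (4·3 + 3·4) = 16 − 24 = -8.

-8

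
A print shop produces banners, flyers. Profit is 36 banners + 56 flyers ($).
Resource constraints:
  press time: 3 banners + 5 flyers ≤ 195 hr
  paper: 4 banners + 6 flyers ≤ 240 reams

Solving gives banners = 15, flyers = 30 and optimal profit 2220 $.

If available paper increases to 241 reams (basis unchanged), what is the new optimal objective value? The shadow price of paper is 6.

2226

Δb = 1, so new z* = 2220 + (6)·(1) = 2220 + 6 = 2226.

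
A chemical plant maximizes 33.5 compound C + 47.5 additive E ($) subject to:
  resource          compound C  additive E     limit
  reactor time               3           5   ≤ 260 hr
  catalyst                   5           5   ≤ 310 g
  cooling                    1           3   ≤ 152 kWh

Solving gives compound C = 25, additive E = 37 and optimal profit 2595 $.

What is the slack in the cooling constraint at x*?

cooling used = 1·25 + 3·37 = 136; slack = 152 − 136 = 16.

16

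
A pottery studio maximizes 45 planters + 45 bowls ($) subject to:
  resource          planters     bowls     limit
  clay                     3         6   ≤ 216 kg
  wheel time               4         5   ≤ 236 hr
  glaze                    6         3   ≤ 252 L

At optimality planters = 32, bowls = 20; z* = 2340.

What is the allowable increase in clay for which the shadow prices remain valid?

Binding constraints: clay, glaze. The basis is B = [[3,6],[6,3]] with det -27.
Per unit increase in clay, x* moves by d = (-0.1111, 0.2222).
The basis stays optimal until wheel time becomes binding; allowable increase = 12 kg.

12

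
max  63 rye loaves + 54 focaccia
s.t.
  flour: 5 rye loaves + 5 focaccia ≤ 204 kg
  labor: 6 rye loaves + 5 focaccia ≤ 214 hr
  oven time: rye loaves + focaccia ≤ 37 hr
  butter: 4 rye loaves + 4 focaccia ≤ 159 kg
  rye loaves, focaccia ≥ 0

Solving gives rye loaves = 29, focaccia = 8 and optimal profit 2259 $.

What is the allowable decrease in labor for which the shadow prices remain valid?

29

Binding constraints: labor, oven time. The basis is B = [[6,5],[1,1]] with det 1.
Per unit decrease in labor, x* moves by d = (-1, 1).
The basis stays optimal until rye loaves reaches 0; allowable decrease = 29 hr.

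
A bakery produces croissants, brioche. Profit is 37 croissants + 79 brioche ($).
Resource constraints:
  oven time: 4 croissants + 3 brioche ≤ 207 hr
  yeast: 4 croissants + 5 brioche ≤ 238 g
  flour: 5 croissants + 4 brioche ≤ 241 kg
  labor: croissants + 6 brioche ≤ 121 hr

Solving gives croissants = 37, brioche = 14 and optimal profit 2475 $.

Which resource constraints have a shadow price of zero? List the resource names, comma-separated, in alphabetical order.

oven time, yeast

oven time: 190/207 (slack 17)
yeast: 218/238 (slack 20)
flour: 241/241 (binding)
labor: 121/121 (binding)
By complementary slackness, a constraint with positive slack has shadow price 0 → oven time, yeast.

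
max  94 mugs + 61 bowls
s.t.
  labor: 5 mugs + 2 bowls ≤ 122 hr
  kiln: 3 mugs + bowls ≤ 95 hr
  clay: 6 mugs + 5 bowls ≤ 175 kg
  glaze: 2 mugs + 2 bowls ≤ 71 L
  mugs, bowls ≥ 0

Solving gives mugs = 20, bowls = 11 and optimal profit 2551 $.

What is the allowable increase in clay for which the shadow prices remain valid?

Binding constraints: labor, clay. The basis is B = [[5,2],[6,5]] with det 13.
Per unit increase in clay, x* moves by d = (-0.1538, 0.3846).
The basis stays optimal until glaze becomes binding; allowable increase = 19.5 kg.

19.5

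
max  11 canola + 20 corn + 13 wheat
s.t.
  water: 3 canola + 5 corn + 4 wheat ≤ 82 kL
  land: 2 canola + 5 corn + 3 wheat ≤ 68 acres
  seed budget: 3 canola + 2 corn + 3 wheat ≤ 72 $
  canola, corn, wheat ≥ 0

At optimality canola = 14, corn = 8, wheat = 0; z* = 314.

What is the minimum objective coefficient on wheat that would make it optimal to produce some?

At the optimum: water uses 82 of 82 (binding); land uses 68 of 68 (binding); seed budget uses 58 of 72 (slack = 14).
Since seed budget is not tight, its dual is 0.
The binding rows give the dual system: 3·y_water + 2·y_land = 11 and 5·y_water + 5·y_land = 20.
→ y_water = 3 and y_land = 1.
wheat enters the basis when its profit ≥ yᵀa₃ = 3·4 + 1·3 = 15.

15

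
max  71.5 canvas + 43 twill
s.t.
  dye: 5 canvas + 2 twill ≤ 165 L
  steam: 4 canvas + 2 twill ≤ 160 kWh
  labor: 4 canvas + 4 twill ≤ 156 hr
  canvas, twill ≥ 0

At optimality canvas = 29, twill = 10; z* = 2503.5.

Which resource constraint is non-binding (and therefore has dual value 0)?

dye: 165/165 (binding)
steam: 136/160 (slack 24)
labor: 156/156 (binding)
By complementary slackness, a constraint with positive slack has shadow price 0 → steam.

steam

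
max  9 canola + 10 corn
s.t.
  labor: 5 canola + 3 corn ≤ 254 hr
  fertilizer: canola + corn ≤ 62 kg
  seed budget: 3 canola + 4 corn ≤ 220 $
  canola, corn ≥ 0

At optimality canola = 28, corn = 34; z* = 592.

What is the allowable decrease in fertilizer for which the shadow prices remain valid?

Binding constraints: fertilizer, seed budget. The basis is B = [[1,1],[3,4]] with det 1.
Per unit decrease in fertilizer, x* moves by d = (-4, 3).
The basis stays optimal until canola reaches 0; allowable decrease = 7 kg.

7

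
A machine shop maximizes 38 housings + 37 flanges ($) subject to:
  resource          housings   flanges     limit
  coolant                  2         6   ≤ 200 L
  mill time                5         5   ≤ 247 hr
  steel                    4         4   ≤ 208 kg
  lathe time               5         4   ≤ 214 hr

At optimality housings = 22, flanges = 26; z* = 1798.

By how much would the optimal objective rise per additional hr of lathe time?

7

Binding: coolant and lathe time. Non-binding: mill time (7 unused), steel (16 unused).
Since mill time, steel are not tight, their duals are 0.
From A_Bᵀ y = c: 2·y_coolant + 5·y_lathe time = 38; 6·y_coolant + 4·y_lathe time = 37.
This yields shadow prices y_coolant = 1.5, y_lathe time = 7.
Shadow price of lathe time = 7.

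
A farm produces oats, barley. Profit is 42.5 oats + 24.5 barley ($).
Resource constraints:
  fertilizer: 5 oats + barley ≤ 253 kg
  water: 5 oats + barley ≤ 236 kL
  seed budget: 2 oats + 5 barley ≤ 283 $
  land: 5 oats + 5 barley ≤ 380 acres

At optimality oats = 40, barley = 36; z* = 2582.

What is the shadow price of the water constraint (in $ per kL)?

4.5

At the optimum: fertilizer uses 236 of 253 (slack = 17); water uses 236 of 236 (binding); seed budget uses 260 of 283 (slack = 23); land uses 380 of 380 (binding).
Slack constraints have shadow price 0 (complementary slackness).
From A_Bᵀ y = c: 5·y_water + 5·y_land = 42.5; 1·y_water + 5·y_land = 24.5.
→ y_water = 4.5 and y_land = 4.
Shadow price of water = 4.5.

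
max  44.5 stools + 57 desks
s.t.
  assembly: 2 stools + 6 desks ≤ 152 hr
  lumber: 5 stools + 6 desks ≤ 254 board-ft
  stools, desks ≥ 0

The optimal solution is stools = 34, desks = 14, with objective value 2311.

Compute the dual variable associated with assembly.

Check each constraint at x*: assembly 152/152 (tight); lumber 254/254 (tight).
Dual feasibility on the basic columns requires 2·y_assembly + 5·y_lumber = 44.5, 6·y_assembly + 6·y_lumber = 57.
This yields shadow prices y_assembly = 1, y_lumber = 8.5.
Shadow price of assembly = 1.

1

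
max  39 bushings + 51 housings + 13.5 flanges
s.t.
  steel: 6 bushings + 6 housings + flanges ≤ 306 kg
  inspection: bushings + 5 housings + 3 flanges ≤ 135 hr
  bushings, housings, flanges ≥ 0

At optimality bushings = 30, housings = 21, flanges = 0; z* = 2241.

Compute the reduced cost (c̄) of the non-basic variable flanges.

-1.5

At the optimum: steel uses 306 of 306 (binding); inspection uses 135 of 135 (binding).
The binding rows give the dual system: 6·y_steel + 1·y_inspection = 39 and 6·y_steel + 5·y_inspection = 51.
Solving: y_steel = 6, y_inspection = 3.
Reduced cost of flanges: c₃ − yᵀa₃ = 13.5 − (6·1 + 3·3) = 13.5 − 15 = -1.5.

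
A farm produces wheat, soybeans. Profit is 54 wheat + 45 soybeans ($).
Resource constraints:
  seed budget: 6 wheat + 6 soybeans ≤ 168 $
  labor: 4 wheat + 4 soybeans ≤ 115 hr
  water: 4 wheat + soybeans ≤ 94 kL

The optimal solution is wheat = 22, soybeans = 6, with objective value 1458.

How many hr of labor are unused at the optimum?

3

labor used = 4·22 + 4·6 = 112; slack = 115 − 112 = 3.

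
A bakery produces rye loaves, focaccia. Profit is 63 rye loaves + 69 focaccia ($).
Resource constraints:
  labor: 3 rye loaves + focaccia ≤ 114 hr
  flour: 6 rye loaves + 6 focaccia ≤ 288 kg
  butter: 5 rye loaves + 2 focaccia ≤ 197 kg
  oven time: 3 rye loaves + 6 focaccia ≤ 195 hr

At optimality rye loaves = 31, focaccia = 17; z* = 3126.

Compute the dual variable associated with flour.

9.5

Check each constraint at x*: labor 110/114 (slack 4); flour 288/288 (tight); butter 189/197 (slack 8); oven time 195/195 (tight).
By complementary slackness, y = 0 for the non-binding constraints.
Dual feasibility on the basic columns requires 6·y_flour + 3·y_oven time = 63, 6·y_flour + 6·y_oven time = 69.
→ y_flour = 9.5 and y_oven time = 2.
Shadow price of flour = 9.5.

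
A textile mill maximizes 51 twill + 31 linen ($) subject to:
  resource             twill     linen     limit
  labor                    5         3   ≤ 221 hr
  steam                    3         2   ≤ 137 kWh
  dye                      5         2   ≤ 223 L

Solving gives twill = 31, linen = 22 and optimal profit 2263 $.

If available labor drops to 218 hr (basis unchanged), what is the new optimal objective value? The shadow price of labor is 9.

2236

Δb = -3, so new z* = 2263 + (9)·(-3) = 2263 − 27 = 2236.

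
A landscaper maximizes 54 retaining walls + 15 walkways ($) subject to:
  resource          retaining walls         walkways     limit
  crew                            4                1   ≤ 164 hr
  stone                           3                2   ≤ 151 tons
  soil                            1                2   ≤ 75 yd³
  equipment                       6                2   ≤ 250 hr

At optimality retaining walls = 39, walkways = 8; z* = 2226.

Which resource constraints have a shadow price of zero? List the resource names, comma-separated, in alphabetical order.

soil, stone

crew: 164/164 (binding)
stone: 133/151 (slack 18)
soil: 55/75 (slack 20)
equipment: 250/250 (binding)
By complementary slackness, a constraint with positive slack has shadow price 0 → soil, stone.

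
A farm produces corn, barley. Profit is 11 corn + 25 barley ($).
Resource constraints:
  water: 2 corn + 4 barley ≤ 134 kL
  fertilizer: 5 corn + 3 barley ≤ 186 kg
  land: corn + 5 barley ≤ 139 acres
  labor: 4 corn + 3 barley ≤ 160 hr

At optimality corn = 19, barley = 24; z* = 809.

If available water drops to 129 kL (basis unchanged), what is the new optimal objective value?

784

Check each constraint at x*: water 134/134 (tight); fertilizer 167/186 (slack 19); land 139/139 (tight); labor 148/160 (slack 12).
By complementary slackness, y = 0 for the non-binding constraints.
Dual feasibility on the basic columns requires 2·y_water + 1·y_land = 11, 4·y_water + 5·y_land = 25.
This yields shadow prices y_water = 5, y_land = 1.
Δz = y_water·Δb = 5 × (-5) = -25, so new z* = 809 − 25 = 784.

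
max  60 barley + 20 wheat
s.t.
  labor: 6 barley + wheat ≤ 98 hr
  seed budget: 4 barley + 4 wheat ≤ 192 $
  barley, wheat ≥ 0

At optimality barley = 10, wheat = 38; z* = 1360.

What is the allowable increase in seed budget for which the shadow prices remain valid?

200

Binding constraints: labor, seed budget. The basis is B = [[6,1],[4,4]] with det 20.
Per unit increase in seed budget, x* moves by d = (-0.05, 0.3).
The basis stays optimal until barley reaches 0; allowable increase = 200 $.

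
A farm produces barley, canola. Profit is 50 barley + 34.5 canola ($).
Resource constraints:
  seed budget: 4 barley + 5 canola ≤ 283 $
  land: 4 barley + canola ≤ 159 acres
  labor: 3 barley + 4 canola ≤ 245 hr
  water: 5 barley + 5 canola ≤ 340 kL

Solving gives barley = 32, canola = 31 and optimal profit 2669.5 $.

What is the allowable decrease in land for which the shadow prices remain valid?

Binding constraints: seed budget, land. The basis is B = [[4,5],[4,1]] with det -16.
Per unit decrease in land, x* moves by d = (-0.3125, 0.25).
The basis stays optimal until barley reaches 0; allowable decrease = 102.4 acres.

102.4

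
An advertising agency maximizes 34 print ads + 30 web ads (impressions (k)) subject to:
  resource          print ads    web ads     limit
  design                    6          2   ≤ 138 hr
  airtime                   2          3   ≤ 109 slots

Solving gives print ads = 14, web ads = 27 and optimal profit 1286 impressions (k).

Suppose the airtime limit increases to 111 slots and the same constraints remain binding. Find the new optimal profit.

Check each constraint at x*: design 138/138 (tight); airtime 109/109 (tight).
The binding rows give the dual system: 6·y_design + 2·y_airtime = 34 and 2·y_design + 3·y_airtime = 30.
→ y_design = 3 and y_airtime = 8.
Δz = y_airtime·Δb = 8 × (2) = 16, so new z* = 1286 + 16 = 1302.

1302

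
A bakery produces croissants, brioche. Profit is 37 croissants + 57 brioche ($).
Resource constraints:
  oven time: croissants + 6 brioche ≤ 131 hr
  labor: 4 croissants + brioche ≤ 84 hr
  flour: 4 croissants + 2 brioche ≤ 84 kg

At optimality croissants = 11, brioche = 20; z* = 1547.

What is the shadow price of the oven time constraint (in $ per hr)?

7

Check each constraint at x*: oven time 131/131 (tight); labor 64/84 (slack 20); flour 84/84 (tight).
Slack constraints have shadow price 0 (complementary slackness).
Dual feasibility on the basic columns requires 1·y_oven time + 4·y_flour = 37, 6·y_oven time + 2·y_flour = 57.
Solving: y_oven time = 7, y_flour = 7.5.
Shadow price of oven time = 7.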